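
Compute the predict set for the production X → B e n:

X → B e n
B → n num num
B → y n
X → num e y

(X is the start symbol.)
{ 'n', 'y' }

PREDICT(X → B e n) = (FIRST(RHS) \ {ε}) ∪ (FOLLOW(X) if ε ∈ FIRST(RHS), i.e. RHS ⇒* ε)
FIRST(B) = { 'n', 'y' }
FIRST(B e n) = { 'n', 'y' }
ε ∉ FIRST(B e n), so FOLLOW(X) is not added.
PREDICT(X → B e n) = { 'n', 'y' }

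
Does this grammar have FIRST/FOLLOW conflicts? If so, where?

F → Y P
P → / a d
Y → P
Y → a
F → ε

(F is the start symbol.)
Nullable non-terminals: F.
FIRST sets used below: FIRST(Y) = { '/', 'a' }

F: nullable alternative(s) F → ε; FOLLOW(F) = { $ }
  F → Y P: FIRST \ {ε} = { '/', 'a' } — disjoint from FOLLOW(F)
  F → ε: FIRST \ {ε} = { } — this is the only nullable alternative, skip

P, Y have no nullable alternative, so no FIRST/FOLLOW check is needed there.

No FIRST/FOLLOW conflicts found.

Answer: No FIRST/FOLLOW conflicts.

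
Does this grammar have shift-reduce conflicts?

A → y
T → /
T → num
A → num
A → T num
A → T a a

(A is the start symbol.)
No shift-reduce conflicts

A shift-reduce conflict occurs when an LR(0) state has both:
  - a complete (reduce) item [A → α .] (dot at the end), and
  - a shift item [B → β . c γ] (dot before a terminal).

Augment with A' → A and build the canonical LR(0) collection (I0 = CLOSURE({[A' → . A]}), then GOTO on every symbol after a dot until no new states appear). It has 9 states:
  I0: { [A → . T a a], [A → . T num], [A → . num], [A → . y], [A' → . A], [T → . /], [T → . num] }  — shift
  I1: { [T → / .] }  — reduce
  I2: { [A' → A .] }  — accept
  I3: { [A → T . a a], [A → T . num] }  — shift
  I4: { [A → num .], [T → num .] }  — 2 reduces
  I5: { [A → y .] }  — reduce
  I6: { [A → T a . a] }  — shift
  I7: { [A → T num .] }  — reduce
  I8: { [A → T a a .] }  — reduce

No state contains both a complete item and a shift item.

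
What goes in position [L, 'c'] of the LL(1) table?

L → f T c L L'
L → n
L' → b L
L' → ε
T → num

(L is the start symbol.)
Empty (error entry)

To find M[L, 'c'], we find productions for L where 'c' is in the predict set (PREDICT(N → α) = (FIRST(α) \ {ε}) ∪ (FOLLOW(N) if α ⇒* ε)).

L → f T c L L': PREDICT = { 'f' }
L → n: PREDICT = { 'n' }

M[L, 'c'] is empty (no production applies)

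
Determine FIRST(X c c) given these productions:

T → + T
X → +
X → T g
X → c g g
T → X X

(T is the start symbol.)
FIRST sets of the non-terminals involved (from the grammar, by fixed-point iteration):
  FIRST(X) = { '+', 'c' }

To compute FIRST(X c c), process the symbols left to right:
Symbol X is a non-terminal. Add FIRST(X) \ {ε} = { '+', 'c' }
X is not nullable (ε ∉ FIRST(X)), so stop here.
FIRST(X c c) = { '+', 'c' }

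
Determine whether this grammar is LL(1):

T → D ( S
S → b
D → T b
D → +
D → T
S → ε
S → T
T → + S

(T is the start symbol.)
Relevant sets:
  FIRST(D) = { '+' }
  FIRST(T) = { '+' }
  FOLLOW(S) = { $, '(', 'b' }

For T:
  PREDICT(T → D '(' S) = { '+' }
  PREDICT(T → '+' S) = { '+' }
For S:
  PREDICT(S → b) = { 'b' }
  PREDICT(S → ε) = { $, '(', 'b' }
  PREDICT(S → T) = { '+' }
For D:
  PREDICT(D → T b) = { '+' }
  PREDICT(D → '+') = { '+' }
  PREDICT(D → T) = { '+' }

Conflict found: Predict set conflict for T: { '+' }
The grammar is NOT LL(1).

Answer: No. Predict set conflict for T: { '+' }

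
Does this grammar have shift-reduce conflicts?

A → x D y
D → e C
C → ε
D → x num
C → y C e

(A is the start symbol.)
Yes — I4: [C → .] vs [C → . y C e]; I8: [C → .] vs [C → . y C e]

Augment with A' → A and build the canonical LR(0) collection (I0 = CLOSURE({[A' → . A]}), then GOTO on every symbol after a dot until no new states appear). It has 12 states:
  I0: { [A → . x D y], [A' → . A] }  — shift
  I1: { [A' → A .] }  — accept
  I2: { [A → x . D y], [D → . e C], [D → . x num] }  — shift
  I3: { [A → x D . y] }  — shift
  I4: { [C → . y C e], [C → .], [D → e . C] }  — shift, reduce
  I5: { [D → x . num] }  — shift
  I6: { [D → x num .] }  — reduce
  I7: { [D → e C .] }  — reduce
  I8: { [C → . y C e], [C → .], [C → y . C e] }  — shift, reduce
  I9: { [C → y C . e] }  — shift
  I10: { [C → y C e .] }  — reduce
  I11: { [A → x D y .] }  — reduce

I4 contains reduce item [C → .] and shift item [C → . y C e] — shift-reduce conflict.
I8 contains reduce item [C → .] and shift item [C → . y C e] — shift-reduce conflict.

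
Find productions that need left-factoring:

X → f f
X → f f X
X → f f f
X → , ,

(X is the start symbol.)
Yes, X has productions with common prefix 'f f'

Left-factoring is needed when two productions for the same non-terminal
share a common prefix on the right-hand side.

Productions for X:
  X → f f
  X → f f X
  X → f f f
  X → , ,

Found common prefix 'f f' in productions for X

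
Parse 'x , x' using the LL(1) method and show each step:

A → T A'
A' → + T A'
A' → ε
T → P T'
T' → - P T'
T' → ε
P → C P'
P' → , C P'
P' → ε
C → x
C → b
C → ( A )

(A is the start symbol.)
Stack is shown with the top on the left.

Stack           Input    Action
-------------------------------
A $             x , x $  output A → T A'
T A' $          x , x $  output T → P T'
P T' A' $       x , x $  output P → C P'
C P' T' A' $    x , x $  output C → x
x P' T' A' $    x , x $  match 'x'
P' T' A' $      , x $    output P' → , C P'
, C P' T' A' $  , x $    match ','
C P' T' A' $    x $      output C → x
x P' T' A' $    x $      match 'x'
P' T' A' $      $        output P' → ε
T' A' $         $        output T' → ε
A' $            $        output A' → ε
$               $        accept

The string is accepted.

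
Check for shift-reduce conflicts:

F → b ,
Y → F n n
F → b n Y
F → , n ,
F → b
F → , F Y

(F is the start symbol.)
Augment with F' → F and build the canonical LR(0) collection (I0 = CLOSURE({[F' → . F]}), then GOTO on every symbol after a dot until no new states appear). It has 14 states:
  I0: { [F → . , F Y], [F → . , n ,], [F → . b ,], [F → . b n Y], [F → . b], [F' → . F] }  — shift
  I1: { [F → , . F Y], [F → , . n ,], [F → . , F Y], [F → . , n ,], [F → . b ,], [F → . b n Y], [F → . b] }  — shift
  I2: { [F' → F .] }  — accept
  I3: { [F → b . ,], [F → b . n Y], [F → b .] }  — shift, reduce
  I4: { [F → b , .] }  — reduce
  I5: { [F → . , F Y], [F → . , n ,], [F → . b ,], [F → . b n Y], [F → . b], [F → b n . Y], [Y → . F n n] }  — shift
  I6: { [Y → F . n n] }  — shift
  I7: { [F → b n Y .] }  — reduce
  I8: { [Y → F n . n] }  — shift
  I9: { [Y → F n n .] }  — reduce
  I10: { [F → , F . Y], [F → . , F Y], [F → . , n ,], [F → . b ,], [F → . b n Y], [F → . b], [Y → . F n n] }  — shift
  I11: { [F → , n . ,] }  — shift
  I12: { [F → , n , .] }  — reduce
  I13: { [F → , F Y .] }  — reduce

I3 contains reduce item [F → b .] and shift items [F → b . ,], [F → b . n Y] — shift-reduce conflict.

Answer: Yes — I3: [F → b .] vs [F → b . ,]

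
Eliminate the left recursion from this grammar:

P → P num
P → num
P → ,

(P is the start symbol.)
P → num P'
P → , P'
P' → num P'
P' → ε

P is directly left-recursive. The standard transformation for
  A → A α₁ | ... | A α_m | β₁ | ... | β_n
is
  A  → β₁ A' | ... | β_n A'
  A' → α₁ A' | ... | α_m A' | ε

P → num becomes P → num P'
P → , becomes P → , P'
P → P num becomes P' → num P'
Add P' → ε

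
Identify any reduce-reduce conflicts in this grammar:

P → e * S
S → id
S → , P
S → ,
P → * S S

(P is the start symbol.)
No reduce-reduce conflicts

A reduce-reduce conflict occurs when an LR(0) state has two complete items [A → α .] and [B → β .] — both call for a reduction, and with no lookahead the parser cannot choose between them.

Augment with P' → P and build the canonical LR(0) collection (I0 = CLOSURE({[P' → . P]}), then GOTO on every symbol after a dot until no new states appear). It has 11 states:
  I0: { [P → . * S S], [P → . e * S], [P' → . P] }  — shift
  I1: { [P → * . S S], [S → . , P], [S → . ,], [S → . id] }  — shift
  I2: { [P' → P .] }  — accept
  I3: { [P → e . * S] }  — shift
  I4: { [P → e * . S], [S → . , P], [S → . ,], [S → . id] }  — shift
  I5: { [P → . * S S], [P → . e * S], [S → , . P], [S → , .] }  — shift, reduce
  I6: { [P → e * S .] }  — reduce
  I7: { [S → id .] }  — reduce
  I8: { [S → , P .] }  — reduce
  I9: { [P → * S . S], [S → . , P], [S → . ,], [S → . id] }  — shift
  I10: { [P → * S S .] }  — reduce

No state contains more than one complete item.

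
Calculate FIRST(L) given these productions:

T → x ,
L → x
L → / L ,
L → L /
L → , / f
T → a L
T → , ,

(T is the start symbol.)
To compute FIRST(L), examine every production with L on the left-hand side, reading each right-hand side left to right until a non-nullable symbol is reached.

From L → x:
  - x is a terminal: add 'x' and stop
From L → / L ,:
  - '/' is a terminal: add '/' and stop
From L → L /:
  - L is the symbol being defined: contributes nothing new
    L is not nullable, so stop
From L → , / f:
  - ',' is a terminal: add ',' and stop

Collecting: FIRST(L) = { ',', '/', 'x' }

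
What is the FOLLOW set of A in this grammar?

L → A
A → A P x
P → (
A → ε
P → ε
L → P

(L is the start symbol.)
{ $, '(', 'x' }

In L → A: A is at the end, add FOLLOW(L)
In A → A P x: A is followed by P x, add FIRST(P x) \ {ε} = { '(', 'x' }

The FOLLOW sets referred to above (computed the same way, to a fixed point):
  FOLLOW(L) = { $ }

Taking the union: FOLLOW(A) = { $, '(', 'x' }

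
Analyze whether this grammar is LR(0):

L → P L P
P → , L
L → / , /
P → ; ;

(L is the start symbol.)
Augment with L' → L and build the canonical LR(0) collection (I0 = CLOSURE({[L' → . L]}), then GOTO on every symbol after a dot until no new states appear). It has 12 states:
  I0: { [L → . / , /], [L → . P L P], [L' → . L], [P → . , L], [P → . ; ;] }  — shift
  I1: { [L → . / , /], [L → . P L P], [P → , . L], [P → . , L], [P → . ; ;] }  — shift
  I2: { [L → / . , /] }  — shift
  I3: { [P → ; . ;] }  — shift
  I4: { [L' → L .] }  — accept
  I5: { [L → . / , /], [L → . P L P], [L → P . L P], [P → . , L], [P → . ; ;] }  — shift
  I6: { [L → P L . P], [P → . , L], [P → . ; ;] }  — shift
  I7: { [L → P L P .] }  — reduce
  I8: { [P → ; ; .] }  — reduce
  I9: { [L → / , . /] }  — shift
  I10: { [L → / , / .] }  — reduce
  I11: { [P → , L .] }  — reduce

Every state is either a pure shift/goto state or contains exactly one complete item and nothing to shift — no conflicts. The grammar is LR(0).

Answer: Yes, the grammar is LR(0)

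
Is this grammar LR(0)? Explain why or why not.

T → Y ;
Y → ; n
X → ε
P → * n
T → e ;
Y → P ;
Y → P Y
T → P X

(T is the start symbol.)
Augment with T' → T and build the canonical LR(0) collection (I0 = CLOSURE({[T' → . T]}), then GOTO on every symbol after a dot until no new states appear). It has 15 states:
  I0: { [P → . * n], [T → . P X], [T → . Y ;], [T → . e ;], [T' → . T], [Y → . ; n], [Y → . P ;], [Y → . P Y] }  — shift
  I1: { [P → * . n] }  — shift
  I2: { [Y → ; . n] }  — shift
  I3: { [P → . * n], [T → P . X], [X → .], [Y → . ; n], [Y → . P ;], [Y → . P Y], [Y → P . ;], [Y → P . Y] }  — shift, reduce
  I4: { [T' → T .] }  — accept
  I5: { [T → Y . ;] }  — shift
  I6: { [T → e . ;] }  — shift
  I7: { [T → e ; .] }  — reduce
  I8: { [T → Y ; .] }  — reduce
  I9: { [Y → ; . n], [Y → P ; .] }  — shift, reduce
  I10: { [P → . * n], [Y → . ; n], [Y → . P ;], [Y → . P Y], [Y → P . ;], [Y → P . Y] }  — shift
  I11: { [T → P X .] }  — reduce
  I12: { [Y → P Y .] }  — reduce
  I13: { [Y → ; n .] }  — reduce
  I14: { [P → * n .] }  — reduce

Conflict in state I3:
  Shift-reduce conflict between [X → .] and [P → . * n]
So the grammar is NOT LR(0).

Answer: No. Shift-reduce conflict between [X → .] and [P → . * n]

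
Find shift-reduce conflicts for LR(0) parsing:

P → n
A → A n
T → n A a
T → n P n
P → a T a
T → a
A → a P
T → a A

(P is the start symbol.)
Yes — I5: [T → a .] vs [A → . a P]; I11: [T → a .] vs [A → . a P]; I12: [P → n .] vs [A → . a P]; I13: [T → a A .] vs [A → A . n]; I14: [T → a .] vs [A → . a P]

A shift-reduce conflict occurs when an LR(0) state has both:
  - a complete (reduce) item [A → α .] (dot at the end), and
  - a shift item [B → β . c γ] (dot before a terminal).

Augment with P' → P and build the canonical LR(0) collection (I0 = CLOSURE({[P' → . P]}), then GOTO on every symbol after a dot until no new states appear). It has 20 states:
  I0: { [P → . a T a], [P → . n], [P' → . P] }  — shift
  I1: { [P' → P .] }  — accept
  I2: { [P → a . T a], [T → . a A], [T → . a], [T → . n A a], [T → . n P n] }  — shift
  I3: { [P → n .] }  — reduce
  I4: { [P → a T . a] }  — shift
  I5: { [A → . A n], [A → . a P], [T → a . A], [T → a .] }  — shift, reduce
  I6: { [A → . A n], [A → . a P], [P → . a T a], [P → . n], [T → n . A a], [T → n . P n] }  — shift
  I7: { [A → A . n], [T → n A . a] }  — shift
  I8: { [T → n P . n] }  — shift
  I9: { [A → a . P], [P → . a T a], [P → . n], [P → a . T a], [T → . a A], [T → . a], [T → . n A a], [T → . n P n] }  — shift
  I10: { [A → a P .] }  — reduce
  I11: { [A → . A n], [A → . a P], [P → a . T a], [T → . a A], [T → . a], [T → . n A a], [T → . n P n], [T → a . A], [T → a .] }  — shift, reduce
  I12: { [A → . A n], [A → . a P], [P → . a T a], [P → . n], [P → n .], [T → n . A a], [T → n . P n] }  — shift, reduce
  I13: { [A → A . n], [T → a A .] }  — shift, reduce
  I14: { [A → . A n], [A → . a P], [A → a . P], [P → . a T a], [P → . n], [T → a . A], [T → a .] }  — shift, reduce
  I15: { [A → A n .] }  — reduce
  I16: { [T → n P n .] }  — reduce
  I17: { [T → n A a .] }  — reduce
  I18: { [A → a . P], [P → . a T a], [P → . n] }  — shift
  I19: { [P → a T a .] }  — reduce

I5 contains reduce item [T → a .] and shift item [A → . a P] — shift-reduce conflict.
I11 contains reduce item [T → a .] and shift items [A → . a P], [T → . a], [T → . a A], [T → . n A a], [T → . n P n] — shift-reduce conflict.
I12 contains reduce item [P → n .] and shift items [A → . a P], [P → . a T a], [P → . n] — shift-reduce conflict.
I13 contains reduce item [T → a A .] and shift item [A → A . n] — shift-reduce conflict.
I14 contains reduce item [T → a .] and shift items [A → . a P], [P → . a T a], [P → . n] — shift-reduce conflict.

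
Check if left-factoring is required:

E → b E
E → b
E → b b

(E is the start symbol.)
Left-factoring is needed when two productions for the same non-terminal
share a common prefix on the right-hand side.

Productions for E:
  E → b E
  E → b
  E → b b

Found common prefix 'b' in productions for E

Answer: Yes, E has productions with common prefix 'b'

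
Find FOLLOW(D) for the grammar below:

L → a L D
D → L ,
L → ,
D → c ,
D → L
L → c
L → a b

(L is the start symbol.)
{ $, ',', 'a', 'c' }

To compute FOLLOW(D), find every occurrence of D on a right-hand side N → α D β: add FIRST(β) \ {ε}, and if β is empty or nullable also add FOLLOW(N). Iterate to a fixed point.

In L → a L D: D is at the end, add FOLLOW(L)

The FOLLOW sets referred to above (computed the same way, to a fixed point):
  FOLLOW(L) = { $, ',', 'a', 'c' }

Taking the union: FOLLOW(D) = { $, ',', 'a', 'c' }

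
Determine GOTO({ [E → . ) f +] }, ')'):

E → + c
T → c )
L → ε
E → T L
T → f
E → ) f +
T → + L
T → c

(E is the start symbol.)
GOTO(I, ')') = CLOSURE({ [A → αX.β] : [A → α.Xβ] ∈ I, X = ')' })

Items with dot before ')', with the dot advanced:
  [E → . ) f +] → [E → ) . f +]
Closure adds nothing (no advanced item has the dot before a non-terminal).

GOTO = { [E → ) . f +] }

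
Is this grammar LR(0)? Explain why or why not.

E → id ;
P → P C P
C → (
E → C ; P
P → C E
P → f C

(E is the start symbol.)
A grammar is LR(0) if no state in the canonical LR(0) collection has:
  - both a shift item (dot before a terminal) and a complete item (shift-reduce conflict), or
  - two or more complete items (reduce-reduce conflict; the accept item [E' → E .] counts as a complete item here).

Augment with E' → E and build the canonical LR(0) collection (I0 = CLOSURE({[E' → . E]}), then GOTO on every symbol after a dot until no new states appear). It has 14 states:
  I0: { [C → . (], [E → . C ; P], [E → . id ;], [E' → . E] }  — shift
  I1: { [C → ( .] }  — reduce
  I2: { [E → C . ; P] }  — shift
  I3: { [E' → E .] }  — accept
  I4: { [E → id . ;] }  — shift
  I5: { [E → id ; .] }  — reduce
  I6: { [C → . (], [E → C ; . P], [P → . C E], [P → . P C P], [P → . f C] }  — shift
  I7: { [C → . (], [E → . C ; P], [E → . id ;], [P → C . E] }  — shift
  I8: { [C → . (], [E → C ; P .], [P → P . C P] }  — shift, reduce
  I9: { [C → . (], [P → f . C] }  — shift
  I10: { [P → f C .] }  — reduce
  I11: { [C → . (], [P → . C E], [P → . P C P], [P → . f C], [P → P C . P] }  — shift
  I12: { [C → . (], [P → P . C P], [P → P C P .] }  — shift, reduce
  I13: { [P → C E .] }  — reduce

Conflict in state I8:
  Shift-reduce conflict between [E → C ; P .] and [C → . (]
So the grammar is NOT LR(0).

Answer: No. Shift-reduce conflict between [E → C ; P .] and [C → . (]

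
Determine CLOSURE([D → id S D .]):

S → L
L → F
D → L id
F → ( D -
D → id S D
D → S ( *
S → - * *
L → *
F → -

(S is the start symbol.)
To compute CLOSURE, for each item [A → α.Bβ] where B is a non-terminal, add [B → .γ] for all productions B → γ; repeat for the newly added items until nothing changes.

Start with: [D → id S D .]
The dot is at the end, so nothing is added.

CLOSURE = { [D → id S D .] }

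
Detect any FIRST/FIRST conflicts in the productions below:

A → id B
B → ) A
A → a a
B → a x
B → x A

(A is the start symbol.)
No FIRST/FIRST conflicts.

Productions for A:
  A → id B: FIRST = { 'id' }
  A → a a: FIRST = { 'a' }
Productions for B:
  B → ) A: FIRST = { ')' }
  B → a x: FIRST = { 'a' }
  B → x A: FIRST = { 'x' }

All alternatives of each non-terminal have pairwise disjoint FIRST sets.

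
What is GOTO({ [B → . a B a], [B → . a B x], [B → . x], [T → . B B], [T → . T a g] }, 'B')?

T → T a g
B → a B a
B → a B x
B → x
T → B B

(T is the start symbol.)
GOTO(I, 'B') = CLOSURE({ [A → αX.β] : [A → α.Xβ] ∈ I, X = 'B' })

Items with dot before 'B', with the dot advanced:
  [T → . B B] → [T → B . B]
Closure of the advanced items:
  [T → B . B] has the dot before B: add [B → . a B a], [B → . a B x], [B → . x]

GOTO = { [B → . a B a], [B → . a B x], [B → . x], [T → B . B] }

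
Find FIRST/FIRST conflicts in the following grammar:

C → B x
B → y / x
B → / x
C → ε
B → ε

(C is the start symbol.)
No FIRST/FIRST conflicts.

A FIRST/FIRST conflict occurs when two productions N → α and N → β for the same non-terminal have FIRST(α) ∩ FIRST(β) ≠ ∅ (with ε ∈ FIRST of a nullable right-hand side, so two nullable alternatives also conflict).

FIRST sets of the non-terminals at (or reachable through a nullable prefix from) the front of some alternative:
  FIRST(B) = { '/', 'y', ε }

Productions for C:
  C → B x: FIRST = { '/', 'x', 'y' }
  C → ε: FIRST = { ε }
Productions for B:
  B → y / x: FIRST = { 'y' }
  B → / x: FIRST = { '/' }
  B → ε: FIRST = { ε }

All alternatives of each non-terminal have pairwise disjoint FIRST sets.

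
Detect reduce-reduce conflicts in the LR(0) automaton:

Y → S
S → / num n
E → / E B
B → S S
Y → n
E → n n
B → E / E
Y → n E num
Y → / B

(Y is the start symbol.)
No reduce-reduce conflicts

A reduce-reduce conflict occurs when an LR(0) state has two complete items [A → α .] and [B → β .] — both call for a reduction, and with no lookahead the parser cannot choose between them.

Augment with Y' → Y and build the canonical LR(0) collection (I0 = CLOSURE({[Y' → . Y]}), then GOTO on every symbol after a dot until no new states appear). It has 22 states:
  I0: { [S → . / num n], [Y → . / B], [Y → . S], [Y → . n E num], [Y → . n], [Y' → . Y] }  — shift
  I1: { [B → . E / E], [B → . S S], [E → . / E B], [E → . n n], [S → . / num n], [S → / . num n], [Y → / . B] }  — shift
  I2: { [Y → S .] }  — reduce
  I3: { [Y' → Y .] }  — accept
  I4: { [E → . / E B], [E → . n n], [Y → n . E num], [Y → n .] }  — shift, reduce
  I5: { [E → . / E B], [E → . n n], [E → / . E B] }  — shift
  I6: { [Y → n E . num] }  — shift
  I7: { [E → n . n] }  — shift
  I8: { [E → n n .] }  — reduce
  I9: { [Y → n E num .] }  — reduce
  I10: { [B → . E / E], [B → . S S], [E → . / E B], [E → . n n], [E → / E . B], [S → . / num n] }  — shift
  I11: { [E → . / E B], [E → . n n], [E → / . E B], [S → / . num n] }  — shift
  I12: { [E → / E B .] }  — reduce
  I13: { [B → E . / E] }  — shift
  I14: { [B → S . S], [S → . / num n] }  — shift
  I15: { [S → / . num n] }  — shift
  I16: { [B → S S .] }  — reduce
  I17: { [S → / num . n] }  — shift
  I18: { [S → / num n .] }  — reduce
  I19: { [B → E / . E], [E → . / E B], [E → . n n] }  — shift
  I20: { [B → E / E .] }  — reduce
  I21: { [Y → / B .] }  — reduce

No state contains more than one complete item.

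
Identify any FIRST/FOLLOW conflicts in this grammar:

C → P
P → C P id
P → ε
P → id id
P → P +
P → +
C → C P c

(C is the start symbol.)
Yes. C → C P c with FOLLOW(C) on { '+', 'c', 'id' }; P → C P id with FOLLOW(P) on { '+', 'c', 'id' }; P → id id with FOLLOW(P) on { 'id' }; P → P '+' with FOLLOW(P) on { '+', 'c', 'id' }; P → '+' with FOLLOW(P) on { '+' }

Nullable non-terminals: C, P.
FIRST sets used below: FIRST(P) = { '+', 'c', 'id', ε }, FIRST(C) = { '+', 'c', 'id', ε }

C: nullable alternative(s) C → P; FOLLOW(C) = { $, '+', 'c', 'id' }
  C → P: FIRST \ {ε} = { '+', 'c', 'id' } — this is the only nullable alternative, skip
  C → C P c: FIRST \ {ε} = { '+', 'c', 'id' } — overlaps FOLLOW(C) on { '+', 'c', 'id' }: CONFLICT

P: nullable alternative(s) P → ε; FOLLOW(P) = { $, '+', 'c', 'id' }
  P → C P id: FIRST \ {ε} = { '+', 'c', 'id' } — overlaps FOLLOW(P) on { '+', 'c', 'id' }: CONFLICT
  P → ε: FIRST \ {ε} = { } — this is the only nullable alternative, skip
  P → id id: FIRST \ {ε} = { 'id' } — overlaps FOLLOW(P) on { 'id' }: CONFLICT
  P → P +: FIRST \ {ε} = { '+', 'c', 'id' } — overlaps FOLLOW(P) on { '+', 'c', 'id' }: CONFLICT
  P → +: FIRST \ {ε} = { '+' } — overlaps FOLLOW(P) on { '+' }: CONFLICT

So the grammar has 5 FIRST/FOLLOW conflicts (marked CONFLICT above).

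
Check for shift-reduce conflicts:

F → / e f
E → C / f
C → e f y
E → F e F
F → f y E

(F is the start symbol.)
A shift-reduce conflict occurs when an LR(0) state has both:
  - a complete (reduce) item [A → α .] (dot at the end), and
  - a shift item [B → β . c γ] (dot before a terminal).

Augment with F' → F and build the canonical LR(0) collection (I0 = CLOSURE({[F' → . F]}), then GOTO on every symbol after a dot until no new states appear). It has 17 states:
  I0: { [F → . / e f], [F → . f y E], [F' → . F] }  — shift
  I1: { [F → / . e f] }  — shift
  I2: { [F' → F .] }  — accept
  I3: { [F → f . y E] }  — shift
  I4: { [C → . e f y], [E → . C / f], [E → . F e F], [F → . / e f], [F → . f y E], [F → f y . E] }  — shift
  I5: { [E → C . / f] }  — shift
  I6: { [F → f y E .] }  — reduce
  I7: { [E → F . e F] }  — shift
  I8: { [C → e . f y] }  — shift
  I9: { [C → e f . y] }  — shift
  I10: { [C → e f y .] }  — reduce
  I11: { [E → F e . F], [F → . / e f], [F → . f y E] }  — shift
  I12: { [E → F e F .] }  — reduce
  I13: { [E → C / . f] }  — shift
  I14: { [E → C / f .] }  — reduce
  I15: { [F → / e . f] }  — shift
  I16: { [F → / e f .] }  — reduce

No state contains both a complete item and a shift item.

Answer: No shift-reduce conflicts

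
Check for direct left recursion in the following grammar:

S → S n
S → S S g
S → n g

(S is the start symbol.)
Yes, S is left-recursive

S → S n: LEFT RECURSIVE (starts with S)
S → S S g: LEFT RECURSIVE (starts with S)
S → n g: starts with n

The grammar has direct left recursion on: S.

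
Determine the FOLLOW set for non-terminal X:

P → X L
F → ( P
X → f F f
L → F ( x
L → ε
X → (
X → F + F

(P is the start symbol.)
To compute FOLLOW(X), find every occurrence of X on a right-hand side N → α X β: add FIRST(β) \ {ε}, and if β is empty or nullable also add FOLLOW(N). Iterate to a fixed point.

In P → X L: X is followed by L, add FIRST(L) \ {ε} = { '(' }
  L is nullable, so also add FOLLOW(P)

The FOLLOW sets referred to above (computed the same way, to a fixed point):
  FOLLOW(P) = { $, '(', '+', 'f' }

Taking the union: FOLLOW(X) = { $, '(', '+', 'f' }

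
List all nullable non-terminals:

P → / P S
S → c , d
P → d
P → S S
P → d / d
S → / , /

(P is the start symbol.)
None

A non-terminal is nullable if it can derive ε (the empty string): either it has an ε-production, or it has a production whose right-hand side consists entirely of nullable non-terminals.

There are no ε-productions, so no non-terminal can derive ε.
No non-terminals are nullable.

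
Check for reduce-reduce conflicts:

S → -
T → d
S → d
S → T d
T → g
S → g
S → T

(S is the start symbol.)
A reduce-reduce conflict occurs when an LR(0) state has two complete items [A → α .] and [B → β .] — both call for a reduction, and with no lookahead the parser cannot choose between them.

Augment with S' → S and build the canonical LR(0) collection (I0 = CLOSURE({[S' → . S]}), then GOTO on every symbol after a dot until no new states appear). It has 7 states:
  I0: { [S → . -], [S → . T d], [S → . T], [S → . d], [S → . g], [S' → . S], [T → . d], [T → . g] }  — shift
  I1: { [S → - .] }  — reduce
  I2: { [S' → S .] }  — accept
  I3: { [S → T . d], [S → T .] }  — shift, reduce
  I4: { [S → d .], [T → d .] }  — 2 reduces
  I5: { [S → g .], [T → g .] }  — 2 reduces
  I6: { [S → T d .] }  — reduce

I4 contains complete items [S → d .], [T → d .] — reduce-reduce conflict.
I5 contains complete items [S → g .], [T → g .] — reduce-reduce conflict.

Answer: Yes — I4: [S → d .] vs [T → d .]; I5: [S → g .] vs [T → g .]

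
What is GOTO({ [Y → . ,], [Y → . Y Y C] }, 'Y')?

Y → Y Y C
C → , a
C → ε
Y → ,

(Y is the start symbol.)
{ [Y → . ,], [Y → . Y Y C], [Y → Y . Y C] }

GOTO(I, 'Y') = CLOSURE({ [A → αX.β] : [A → α.Xβ] ∈ I, X = 'Y' })

Items with dot before 'Y', with the dot advanced:
  [Y → . Y Y C] → [Y → Y . Y C]
Closure of the advanced items:
  [Y → Y . Y C] has the dot before Y: add [Y → . Y Y C], [Y → . ,]

GOTO = { [Y → . ,], [Y → . Y Y C], [Y → Y . Y C] }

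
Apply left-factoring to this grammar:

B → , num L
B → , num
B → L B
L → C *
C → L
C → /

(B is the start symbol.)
Left-factoring transforms A → αβ₁ | αβ₂ into A → αA' and A' → β₁ | β₂
(α is the longest common prefix among the alternatives). Repeat until
no nonterminal has two alternatives with a common prefix.

Round 1: B has alternatives sharing prefix ', num'. Introduce B': B → , num B'
  Add: B' → L
  Add: B' → ε

No remaining common prefixes — done.

Resulting grammar:
B → , num B'
B' → L
B' → ε
B → L B
L → C *
C → L
C → /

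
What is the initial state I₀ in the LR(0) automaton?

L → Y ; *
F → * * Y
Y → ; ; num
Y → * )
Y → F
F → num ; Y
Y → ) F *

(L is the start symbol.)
First, augment the grammar with L' → L
I₀ = CLOSURE({ [L' → . L] }):
  [L' → . L] has the dot before L: add [L → . Y ; *]
  [L → . Y ; *] has the dot before Y: add [Y → . ; ; num], [Y → . * )], [Y → . F], [Y → . ) F *]
  [Y → . F] has the dot before F: add [F → . * * Y], [F → . num ; Y]
No further items can be added.

I₀ = { [F → . * * Y], [F → . num ; Y], [L → . Y ; *], [L' → . L], [Y → . ) F *], [Y → . * )], [Y → . ; ; num], [Y → . F] }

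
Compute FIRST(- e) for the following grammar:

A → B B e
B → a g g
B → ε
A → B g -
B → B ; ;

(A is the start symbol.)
To compute FIRST(- e), process the symbols left to right:
Symbol - is a terminal. Add '-' and stop.
FIRST(- e) = { '-' }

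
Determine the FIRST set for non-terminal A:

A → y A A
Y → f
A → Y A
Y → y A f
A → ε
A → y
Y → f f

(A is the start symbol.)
FIRST sets of the other non-terminals involved (by the same procedure, iterated to a fixed point):
  FIRST(Y) = { 'f', 'y' }

From A → y A A:
  - y is a terminal: add 'y' and stop
From A → Y A:
  - Y is a non-terminal: add FIRST(Y) \ {ε} = { 'f', 'y' }
    Y is not nullable, so stop
From A → ε:
  - ε-production, so ε ∈ FIRST(A)
From A → y:
  - y is a terminal: add 'y' and stop

Collecting: FIRST(A) = { 'f', 'y', ε }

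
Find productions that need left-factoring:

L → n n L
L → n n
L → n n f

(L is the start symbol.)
Yes, L has productions with common prefix 'n n'

Left-factoring is needed when two productions for the same non-terminal
share a common prefix on the right-hand side.

Productions for L:
  L → n n L
  L → n n
  L → n n f

Found common prefix 'n n' in productions for L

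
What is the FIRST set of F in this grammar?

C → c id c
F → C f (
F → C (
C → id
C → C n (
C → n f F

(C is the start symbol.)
{ 'c', 'id', 'n' }

To compute FIRST(F), examine every production with F on the left-hand side, reading each right-hand side left to right until a non-nullable symbol is reached.

FIRST sets of the other non-terminals involved (by the same procedure, iterated to a fixed point):
  FIRST(C) = { 'c', 'id', 'n' }

From F → C f (:
  - C is a non-terminal: add FIRST(C) \ {ε} = { 'c', 'id', 'n' }
    C is not nullable, so stop
From F → C (:
  - C is a non-terminal: add FIRST(C) \ {ε} = { 'c', 'id', 'n' }
    C is not nullable, so stop

Collecting: FIRST(F) = { 'c', 'id', 'n' }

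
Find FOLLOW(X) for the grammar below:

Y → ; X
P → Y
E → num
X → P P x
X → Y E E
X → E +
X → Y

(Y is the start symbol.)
In Y → ; X: X is at the end, add FOLLOW(Y)

The FOLLOW sets referred to above (computed the same way, to a fixed point):
  FOLLOW(Y) = { $, ';', 'num', 'x' }

Taking the union: FOLLOW(X) = { $, ';', 'num', 'x' }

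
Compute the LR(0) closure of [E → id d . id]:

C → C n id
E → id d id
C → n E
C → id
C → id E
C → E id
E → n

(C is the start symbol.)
{ [E → id d . id] }

To compute CLOSURE, for each item [A → α.Bβ] where B is a non-terminal, add [B → .γ] for all productions B → γ; repeat for the newly added items until nothing changes.

Start with: [E → id d . id]
The dot precedes the terminal id, so nothing is added.

CLOSURE = { [E → id d . id] }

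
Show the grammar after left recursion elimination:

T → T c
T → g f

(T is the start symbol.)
T → g f T'
T' → c T'
T' → ε

T is directly left-recursive. The standard transformation for
  A → A α₁ | ... | A α_m | β₁ | ... | β_n
is
  A  → β₁ A' | ... | β_n A'
  A' → α₁ A' | ... | α_m A' | ε

T → g f becomes T → g f T'
T → T c becomes T' → c T'
Add T' → ε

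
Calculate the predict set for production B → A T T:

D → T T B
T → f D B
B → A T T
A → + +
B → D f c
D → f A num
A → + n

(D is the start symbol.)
{ '+' }

PREDICT(B → A T T) = (FIRST(RHS) \ {ε}) ∪ (FOLLOW(B) if ε ∈ FIRST(RHS), i.e. RHS ⇒* ε)
FIRST(A) = { '+' }
FIRST(A T T) = { '+' }
ε ∉ FIRST(A T T), so FOLLOW(B) is not added.
PREDICT(B → A T T) = { '+' }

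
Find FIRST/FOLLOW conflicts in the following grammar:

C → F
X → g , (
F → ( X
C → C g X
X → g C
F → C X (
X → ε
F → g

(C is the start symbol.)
Yes. X → g ',' '(' with FOLLOW(X) on { 'g' }; X → g C with FOLLOW(X) on { 'g' }

A FIRST/FOLLOW conflict occurs when a non-terminal N has a nullable alternative N → β (β ⇒* ε) and another alternative N → α with FIRST(α) ∩ FOLLOW(N) ≠ ∅: on such a lookahead the parser cannot decide between expanding α and letting N vanish via β.

Nullable non-terminals: X.

X: nullable alternative(s) X → ε; FOLLOW(X) = { $, '(', 'g' }
  X → g , (: FIRST \ {ε} = { 'g' } — overlaps FOLLOW(X) on { 'g' }: CONFLICT
  X → g C: FIRST \ {ε} = { 'g' } — overlaps FOLLOW(X) on { 'g' }: CONFLICT
  X → ε: FIRST \ {ε} = { } — this is the only nullable alternative, skip

C, F have no nullable alternative, so no FIRST/FOLLOW check is needed there.

So the grammar has 2 FIRST/FOLLOW conflicts (marked CONFLICT above).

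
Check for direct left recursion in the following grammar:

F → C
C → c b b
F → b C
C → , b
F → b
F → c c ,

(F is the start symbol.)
Direct left recursion occurs when N → N α for some non-terminal N (the right-hand side begins with the left-hand side itself).

F → C: starts with C
C → c b b: starts with c
F → b C: starts with b
C → , b: starts with ','
F → b: starts with b
F → c c ,: starts with c

No direct left recursion found.

Answer: No direct left recursion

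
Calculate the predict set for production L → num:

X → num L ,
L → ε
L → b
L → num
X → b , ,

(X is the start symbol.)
PREDICT(L → num) = (FIRST(RHS) \ {ε}) ∪ (FOLLOW(L) if ε ∈ FIRST(RHS), i.e. RHS ⇒* ε)
FIRST(num) = { 'num' }
ε ∉ FIRST(num), so FOLLOW(L) is not added.
PREDICT(L → num) = { 'num' }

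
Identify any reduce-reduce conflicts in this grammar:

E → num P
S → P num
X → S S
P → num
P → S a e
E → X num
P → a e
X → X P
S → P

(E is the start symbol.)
Yes — I7: [E → num P .] vs [S → P .]; I14: [S → P .] vs [X → X P .]; I15: [E → X num .] vs [P → num .]; I18: [P → S a e .] vs [P → a e .]

A reduce-reduce conflict occurs when an LR(0) state has two complete items [A → α .] and [B → β .] — both call for a reduction, and with no lookahead the parser cannot choose between them.

Augment with E' → E and build the canonical LR(0) collection (I0 = CLOSURE({[E' → . E]}), then GOTO on every symbol after a dot until no new states appear). It has 19 states:
  I0: { [E → . X num], [E → . num P], [E' → . E], [P → . S a e], [P → . a e], [P → . num], [S → . P num], [S → . P], [X → . S S], [X → . X P] }  — shift
  I1: { [E' → E .] }  — accept
  I2: { [S → P . num], [S → P .] }  — shift, reduce
  I3: { [P → . S a e], [P → . a e], [P → . num], [P → S . a e], [S → . P num], [S → . P], [X → S . S] }  — shift
  I4: { [E → X . num], [P → . S a e], [P → . a e], [P → . num], [S → . P num], [S → . P], [X → X . P] }  — shift
  I5: { [P → a . e] }  — shift
  I6: { [E → num . P], [P → . S a e], [P → . a e], [P → . num], [P → num .], [S → . P num], [S → . P] }  — shift, reduce
  I7: { [E → num P .], [S → P . num], [S → P .] }  — shift, 2 reduces
  I8: { [P → S . a e] }  — shift
  I9: { [P → num .] }  — reduce
  I10: { [P → S a . e] }  — shift
  I11: { [P → S a e .] }  — reduce
  I12: { [S → P num .] }  — reduce
  I13: { [P → a e .] }  — reduce
  I14: { [S → P . num], [S → P .], [X → X P .] }  — shift, 2 reduces
  I15: { [E → X num .], [P → num .] }  — 2 reduces
  I16: { [P → S . a e], [X → S S .] }  — shift, reduce
  I17: { [P → S a . e], [P → a . e] }  — shift
  I18: { [P → S a e .], [P → a e .] }  — 2 reduces

I7 contains complete items [E → num P .], [S → P .] — reduce-reduce conflict.
I14 contains complete items [S → P .], [X → X P .] — reduce-reduce conflict.
I15 contains complete items [E → X num .], [P → num .] — reduce-reduce conflict.
I18 contains complete items [P → S a e .], [P → a e .] — reduce-reduce conflict.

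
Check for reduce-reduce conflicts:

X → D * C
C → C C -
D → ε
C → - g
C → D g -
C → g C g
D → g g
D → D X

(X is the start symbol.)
Yes — I8: [D → .] vs [X → D * C .]; I12: [D → .] vs [D → g g .]; I14: [C → g C g .] vs [D → .]

Augment with X' → X and build the canonical LR(0) collection (I0 = CLOSURE({[X' → . X]}), then GOTO on every symbol after a dot until no new states appear). It has 19 states:
  I0: { [D → . D X], [D → . g g], [D → .], [X → . D * C], [X' → . X] }  — shift, reduce
  I1: { [D → . D X], [D → . g g], [D → .], [D → D . X], [X → . D * C], [X → D . * C] }  — shift, reduce
  I2: { [X' → X .] }  — accept
  I3: { [D → g . g] }  — shift
  I4: { [D → g g .] }  — reduce
  I5: { [C → . - g], [C → . C C -], [C → . D g -], [C → . g C g], [D → . D X], [D → . g g], [D → .], [X → D * . C] }  — shift, reduce
  I6: { [D → D X .] }  — reduce
  I7: { [C → - . g] }  — shift
  I8: { [C → . - g], [C → . C C -], [C → . D g -], [C → . g C g], [C → C . C -], [D → . D X], [D → . g g], [D → .], [X → D * C .] }  — shift, 2 reduces
  I9: { [C → D . g -], [D → . D X], [D → . g g], [D → .], [D → D . X], [X → . D * C] }  — shift, reduce
  I10: { [C → . - g], [C → . C C -], [C → . D g -], [C → . g C g], [C → g . C g], [D → . D X], [D → . g g], [D → .], [D → g . g] }  — shift, reduce
  I11: { [C → . - g], [C → . C C -], [C → . D g -], [C → . g C g], [C → C . C -], [C → g C . g], [D → . D X], [D → . g g], [D → .] }  — shift, reduce
  I12: { [C → . - g], [C → . C C -], [C → . D g -], [C → . g C g], [C → g . C g], [D → . D X], [D → . g g], [D → .], [D → g . g], [D → g g .] }  — shift, 2 reduces
  I13: { [C → . - g], [C → . C C -], [C → . D g -], [C → . g C g], [C → C . C -], [C → C C . -], [D → . D X], [D → . g g], [D → .] }  — shift, reduce
  I14: { [C → . - g], [C → . C C -], [C → . D g -], [C → . g C g], [C → g . C g], [C → g C g .], [D → . D X], [D → . g g], [D → .], [D → g . g] }  — shift, 2 reduces
  I15: { [C → - . g], [C → C C - .] }  — shift, reduce
  I16: { [C → - g .] }  — reduce
  I17: { [C → D g . -], [D → g . g] }  — shift
  I18: { [C → D g - .] }  — reduce

I8 contains complete items [D → .], [X → D * C .] — reduce-reduce conflict.
I12 contains complete items [D → .], [D → g g .] — reduce-reduce conflict.
I14 contains complete items [C → g C g .], [D → .] — reduce-reduce conflict.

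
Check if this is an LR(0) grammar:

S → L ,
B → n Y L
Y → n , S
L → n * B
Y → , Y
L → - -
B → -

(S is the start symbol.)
Yes, the grammar is LR(0)

A grammar is LR(0) if no state in the canonical LR(0) collection has:
  - both a shift item (dot before a terminal) and a complete item (shift-reduce conflict), or
  - two or more complete items (reduce-reduce conflict; the accept item [S' → S .] counts as a complete item here).

Augment with S' → S and build the canonical LR(0) collection (I0 = CLOSURE({[S' → . S]}), then GOTO on every symbol after a dot until no new states appear). It has 18 states:
  I0: { [L → . - -], [L → . n * B], [S → . L ,], [S' → . S] }  — shift
  I1: { [L → - . -] }  — shift
  I2: { [S → L . ,] }  — shift
  I3: { [S' → S .] }  — accept
  I4: { [L → n . * B] }  — shift
  I5: { [B → . -], [B → . n Y L], [L → n * . B] }  — shift
  I6: { [B → - .] }  — reduce
  I7: { [L → n * B .] }  — reduce
  I8: { [B → n . Y L], [Y → . , Y], [Y → . n , S] }  — shift
  I9: { [Y → , . Y], [Y → . , Y], [Y → . n , S] }  — shift
  I10: { [B → n Y . L], [L → . - -], [L → . n * B] }  — shift
  I11: { [Y → n . , S] }  — shift
  I12: { [L → . - -], [L → . n * B], [S → . L ,], [Y → n , . S] }  — shift
  I13: { [Y → n , S .] }  — reduce
  I14: { [B → n Y L .] }  — reduce
  I15: { [Y → , Y .] }  — reduce
  I16: { [S → L , .] }  — reduce
  I17: { [L → - - .] }  — reduce

Every state is either a pure shift/goto state or contains exactly one complete item and nothing to shift — no conflicts. The grammar is LR(0).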